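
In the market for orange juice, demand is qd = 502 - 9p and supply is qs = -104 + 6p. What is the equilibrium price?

Set qd = qs: 502 - 9p = -104 + 6p.
606 = 15p, so p* = 40.4.
q* = 502 − 9(40.4) = 138.4.

p* = 40.4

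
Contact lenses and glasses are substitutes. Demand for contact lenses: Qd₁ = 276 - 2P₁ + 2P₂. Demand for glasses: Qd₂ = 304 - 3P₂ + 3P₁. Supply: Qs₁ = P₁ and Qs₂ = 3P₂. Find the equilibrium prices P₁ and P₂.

P₁ = 566/3, P₂ = 145

Market 1: 276 - 2P₁ + 2P₂ = P₁ → 3P₁ - 2P₂ = 276.
Market 2: 6P₂ - 3P₁ = 304.
Eliminating P₂: 6×(1) + 2×(2) gives 12P₁ = 2264, so P₁ = 566/3.
Back-substitute into (2): P₂ = (304 + 3×566/3) / 6 = 145.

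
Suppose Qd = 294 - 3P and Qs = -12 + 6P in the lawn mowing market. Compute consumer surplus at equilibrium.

Consumer surplus = 6144

Equilibrium: 294 - 3P = -12 + 6P gives P* = 34, Q* = 192.
Demand choke price (Qd = 0): P = 98.
CS = ½(98 − 34)(192) = 6144.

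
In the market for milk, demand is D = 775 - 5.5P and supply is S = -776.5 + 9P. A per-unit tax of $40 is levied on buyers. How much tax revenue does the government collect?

Pre-tax equilibrium: P* = 107, Q* = 186.5.
Tax on buyers shifts demand to D = 775 − 5.5(P + 40) = 555 - 5.5P.
555 - 5.5P = -776.5 + 9P gives seller price Ps = 2663/29; buyers pay Pb = 2663/29 + 40 = 3823/29.
New quantity: Q = 775 − 5.5(3823/29) = 2897/58.
Revenue = 40 × 2897/58 = 57940/29.

Tax revenue = 57940/29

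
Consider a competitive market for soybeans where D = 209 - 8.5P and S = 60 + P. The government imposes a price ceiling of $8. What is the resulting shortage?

Shortage = 73

Equilibrium price would be P* = 298/19, so the ceiling at 8 binds.
At P = 8: D = 209 − 8.5(8) = 141, S = 60 + 1(8) = 68.
Shortage = 141 − 68 = 73.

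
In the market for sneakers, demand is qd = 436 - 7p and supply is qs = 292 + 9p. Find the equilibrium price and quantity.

Set qd = qs: 436 - 7p = 292 + 9p.
144 = 16p, so p* = 9.
q* = 436 − 7(9) = 373.

p* = 9, q* = 373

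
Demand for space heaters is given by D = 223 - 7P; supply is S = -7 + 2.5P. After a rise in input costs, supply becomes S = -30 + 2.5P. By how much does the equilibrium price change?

Original equilibrium: P* = 460/19, Q* = 1017/19.
New equilibrium: 223 - 7P = -30 + 2.5P, so 253 = 9.5P and P' = 506/19; Q' = 223 − 7(506/19) = 695/19.
Change in price: 506/19 − 460/19 = 46/19.

ΔP = 46/19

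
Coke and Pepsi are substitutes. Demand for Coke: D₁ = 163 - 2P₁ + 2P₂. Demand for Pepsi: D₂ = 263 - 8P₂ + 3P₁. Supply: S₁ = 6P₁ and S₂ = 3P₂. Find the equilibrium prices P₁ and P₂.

Market 1: 163 - 2P₁ + 2P₂ = 6P₁ → 8P₁ - 2P₂ = 163.
Market 2: 11P₂ - 3P₁ = 263.
Eliminating P₂: 11×(1) + 2×(2) gives 82P₁ = 2319, so P₁ = 2319/82.
Back-substitute into (2): P₂ = (263 + 3×2319/82) / 11 = 2593/82.

P₁ = 2319/82, P₂ = 2593/82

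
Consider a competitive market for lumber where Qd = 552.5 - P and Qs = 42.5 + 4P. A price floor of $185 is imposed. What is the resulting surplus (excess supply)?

Surplus = 415

Equilibrium price would be P* = 102, so the floor at 185 binds.
At P = 185: Qd = 367.5, Qs = 782.5.
Surplus = 782.5 − 367.5 = 415.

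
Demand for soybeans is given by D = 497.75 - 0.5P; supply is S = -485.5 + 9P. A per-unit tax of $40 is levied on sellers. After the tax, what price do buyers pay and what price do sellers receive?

Pre-tax equilibrium: P* = 103.5, Q* = 446.
Tax on sellers shifts supply to S = -485.5 + 9(P − 40) = -845.5 + 9P.
497.75 - 0.5P = -845.5 + 9P gives buyer price Pb = 5373/38; sellers receive Ps = 5373/38 − 40 = 3853/38.
New quantity: Q = 497.75 − 0.5(5373/38) = 8114/19.

Buyers pay 5373/38, sellers receive 3853/38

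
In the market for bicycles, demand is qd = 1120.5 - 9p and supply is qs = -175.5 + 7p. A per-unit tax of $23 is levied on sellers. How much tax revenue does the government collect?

Tax revenue = 6921.5625

Pre-tax equilibrium: p* = 81, q* = 391.5.
Tax on sellers shifts supply to qs = -175.5 + 7(p − 23) = -336.5 + 7p.
1120.5 - 9p = -336.5 + 7p gives buyer price pb = 91.0625; sellers receive ps = 91.0625 − 23 = 68.0625.
New quantity: q = 1120.5 − 9(91.0625) = 300.9375.
Revenue = 23 × 300.9375 = 6921.5625.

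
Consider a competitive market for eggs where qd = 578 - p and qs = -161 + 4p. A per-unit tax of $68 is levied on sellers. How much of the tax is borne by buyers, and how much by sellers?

Buyers bear $54.4, sellers bear $13.6

Pre-tax equilibrium: p* = 147.8, q* = 430.2.
Tax on sellers shifts supply to qs = -161 + 4(p − 68) = -433 + 4p.
578 - p = -433 + 4p gives buyer price pb = 202.2; sellers receive ps = 202.2 − 68 = 134.2.
New quantity: q = 578 − 1(202.2) = 375.8.
Buyer burden = 202.2 − 147.8 = 54.4; seller burden = 147.8 − 134.2 = 13.6.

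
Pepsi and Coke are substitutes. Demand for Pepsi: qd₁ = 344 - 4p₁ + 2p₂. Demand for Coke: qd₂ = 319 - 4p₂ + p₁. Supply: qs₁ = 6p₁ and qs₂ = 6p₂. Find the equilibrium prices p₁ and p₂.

p₁ = 2039/49, p₂ = 1767/49

Market 1: 344 - 4p₁ + 2p₂ = 6p₁ → 10p₁ - 2p₂ = 344.
Market 2: 10p₂ - p₁ = 319.
Eliminating p₂: 10×(1) + 2×(2) gives 98p₁ = 4078, so p₁ = 2039/49.
Back-substitute into (2): p₂ = (319 + 1×2039/49) / 10 = 1767/49.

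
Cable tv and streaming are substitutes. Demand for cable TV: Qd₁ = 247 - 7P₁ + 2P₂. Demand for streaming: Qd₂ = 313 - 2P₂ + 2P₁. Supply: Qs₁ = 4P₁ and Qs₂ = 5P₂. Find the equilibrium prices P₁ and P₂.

P₁ = 2355/73, P₂ = 3937/73

Market 1: 247 - 7P₁ + 2P₂ = 4P₁ → 11P₁ - 2P₂ = 247.
Market 2: 7P₂ - 2P₁ = 313.
Eliminating P₂: 7×(1) + 2×(2) gives 73P₁ = 2355, so P₁ = 2355/73.
Back-substitute into (2): P₂ = (313 + 2×2355/73) / 7 = 3937/73.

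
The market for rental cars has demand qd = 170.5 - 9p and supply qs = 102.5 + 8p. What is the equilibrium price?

Set qd = qs: 170.5 - 9p = 102.5 + 8p.
68 = 17p, so p* = 4.
q* = 170.5 − 9(4) = 134.5.

p* = 4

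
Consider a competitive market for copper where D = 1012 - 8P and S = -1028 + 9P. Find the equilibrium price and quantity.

Set D = S: 1012 - 8P = -1028 + 9P.
2040 = 17P, so P* = 120.
Q* = 1012 − 8(120) = 52.

P* = 120, Q* = 52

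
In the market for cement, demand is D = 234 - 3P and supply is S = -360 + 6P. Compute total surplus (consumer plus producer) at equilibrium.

Total surplus = 324

Equilibrium: 234 - 3P = -360 + 6P gives P* = 66, Q* = 36.
Demand choke price: P = 78; supply starts at P = 60.
CS = ½(78 − 66)(36) = 216; PS = ½(66 − 60)(36) = 108.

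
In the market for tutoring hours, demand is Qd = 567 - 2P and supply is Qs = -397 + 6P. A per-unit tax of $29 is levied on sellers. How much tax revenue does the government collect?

Pre-tax equilibrium: P* = 120.5, Q* = 326.
Tax on sellers shifts supply to Qs = -397 + 6(P − 29) = -571 + 6P.
567 - 2P = -571 + 6P gives buyer price Pb = 142.25; sellers receive Ps = 142.25 − 29 = 113.25.
New quantity: Q = 567 − 2(142.25) = 282.5.
Revenue = 29 × 282.5 = 8192.5.

Tax revenue = 8192.5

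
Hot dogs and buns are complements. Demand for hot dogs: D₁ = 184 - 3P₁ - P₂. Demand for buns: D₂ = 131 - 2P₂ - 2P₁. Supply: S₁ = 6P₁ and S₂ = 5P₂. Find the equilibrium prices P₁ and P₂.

P₁ = 1157/61, P₂ = 811/61

Market 1: 184 - 3P₁ - P₂ = 6P₁ → 9P₁ + P₂ = 184.
Market 2: 7P₂ + 2P₁ = 131.
Eliminating P₂: 7×(1) − 1×(2) gives 61P₁ = 1157, so P₁ = 1157/61.
Back-substitute into (2): P₂ = (131 − 2×1157/61) / 7 = 811/61.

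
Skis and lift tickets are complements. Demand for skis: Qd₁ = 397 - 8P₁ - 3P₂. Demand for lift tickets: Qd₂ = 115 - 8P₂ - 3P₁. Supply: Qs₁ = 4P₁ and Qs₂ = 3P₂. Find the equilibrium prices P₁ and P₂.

Market 1: 397 - 8P₁ - 3P₂ = 4P₁ → 12P₁ + 3P₂ = 397.
Market 2: 11P₂ + 3P₁ = 115.
Eliminating P₂: 11×(1) − 3×(2) gives 123P₁ = 4022, so P₁ = 4022/123.
Back-substitute into (2): P₂ = (115 − 3×4022/123) / 11 = 63/41.

P₁ = 4022/123, P₂ = 63/41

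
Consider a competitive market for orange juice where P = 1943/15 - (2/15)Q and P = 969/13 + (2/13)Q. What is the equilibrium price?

P* = 104

Set the two price expressions equal: 1943/15 - (2/15)Q = 969/13 + (2/13)Q.
10724/195 = (56/195)Q, so Q* = 191.5.
P* = 1943/15 − (2/15)(191.5) = 104.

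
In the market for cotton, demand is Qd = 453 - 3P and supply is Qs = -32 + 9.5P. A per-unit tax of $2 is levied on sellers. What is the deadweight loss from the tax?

Pre-tax equilibrium: P* = 38.8, Q* = 336.6.
Tax on sellers shifts supply to Qs = -32 + 9.5(P − 2) = -51 + 9.5P.
453 - 3P = -51 + 9.5P gives buyer price Pb = 40.32; sellers receive Ps = 40.32 − 2 = 38.32.
New quantity: Q = 453 − 3(40.32) = 332.04.
DWL = ½ × 2 × (336.6 − 332.04) = 4.56.

Deadweight loss = 4.56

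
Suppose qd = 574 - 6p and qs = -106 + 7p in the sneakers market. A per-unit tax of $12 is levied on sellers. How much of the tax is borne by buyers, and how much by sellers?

Buyers bear 84/13, sellers bear 72/13

Pre-tax equilibrium: p* = 680/13, q* = 3382/13.
Tax on sellers shifts supply to qs = -106 + 7(p − 12) = -190 + 7p.
574 - 6p = -190 + 7p gives buyer price pb = 764/13; sellers receive ps = 764/13 − 12 = 608/13.
New quantity: q = 574 − 6(764/13) = 2878/13.
Buyer burden = 764/13 − 680/13 = 84/13; seller burden = 680/13 − 608/13 = 72/13.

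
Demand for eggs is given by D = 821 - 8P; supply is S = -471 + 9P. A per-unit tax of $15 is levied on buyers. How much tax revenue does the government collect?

Tax revenue = 38115/17

Pre-tax equilibrium: P* = 76, Q* = 213.
Tax on buyers shifts demand to D = 821 − 8(P + 15) = 701 - 8P.
701 - 8P = -471 + 9P gives seller price Ps = 1172/17; buyers pay Pb = 1172/17 + 15 = 1427/17.
New quantity: Q = 821 − 8(1427/17) = 2541/17.
Revenue = 15 × 2541/17 = 38115/17.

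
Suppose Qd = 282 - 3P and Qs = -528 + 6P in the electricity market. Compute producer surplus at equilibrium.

Producer surplus = 12

Equilibrium: 282 - 3P = -528 + 6P gives P* = 90, Q* = 12.
Supply starts at P = 88 (where Qs = 0).
PS = ½(90 − 88)(12) = 12.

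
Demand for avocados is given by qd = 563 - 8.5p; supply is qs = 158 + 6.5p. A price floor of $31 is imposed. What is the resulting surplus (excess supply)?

Equilibrium price would be p* = 27, so the floor at 31 binds.
At p = 31: qd = 299.5, qs = 359.5.
Surplus = 359.5 − 299.5 = 60.

Surplus = 60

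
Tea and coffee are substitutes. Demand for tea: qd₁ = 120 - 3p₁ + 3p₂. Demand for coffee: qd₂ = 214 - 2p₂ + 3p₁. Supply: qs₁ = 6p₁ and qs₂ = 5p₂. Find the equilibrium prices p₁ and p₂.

Market 1: 120 - 3p₁ + 3p₂ = 6p₁ → 9p₁ - 3p₂ = 120.
Market 2: 7p₂ - 3p₁ = 214.
Eliminating p₂: 7×(1) + 3×(2) gives 54p₁ = 1482, so p₁ = 247/9.
Back-substitute into (2): p₂ = (214 + 3×247/9) / 7 = 127/3.

p₁ = 247/9, p₂ = 127/3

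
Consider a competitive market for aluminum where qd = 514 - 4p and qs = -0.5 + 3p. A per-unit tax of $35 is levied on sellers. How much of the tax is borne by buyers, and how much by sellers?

Pre-tax equilibrium: p* = 73.5, q* = 220.
Tax on sellers shifts supply to qs = -0.5 + 3(p − 35) = -105.5 + 3p.
514 - 4p = -105.5 + 3p gives buyer price pb = 88.5; sellers receive ps = 88.5 − 35 = 53.5.
New quantity: q = 514 − 4(88.5) = 160.
Buyer burden = 88.5 − 73.5 = 15; seller burden = 73.5 − 53.5 = 20.

Buyers bear $15, sellers bear $20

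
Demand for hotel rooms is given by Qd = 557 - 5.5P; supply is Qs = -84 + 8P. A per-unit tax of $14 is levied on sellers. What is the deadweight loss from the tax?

Pre-tax equilibrium: P* = 1282/27, Q* = 7988/27.
Tax on sellers shifts supply to Qs = -84 + 8(P − 14) = -196 + 8P.
557 - 5.5P = -196 + 8P gives buyer price Pb = 502/9; sellers receive Ps = 502/9 − 14 = 376/9.
New quantity: Q = 557 − 5.5(502/9) = 2252/9.
DWL = ½ × 14 × (7988/27 − 2252/9) = 8624/27.

Deadweight loss = 8624/27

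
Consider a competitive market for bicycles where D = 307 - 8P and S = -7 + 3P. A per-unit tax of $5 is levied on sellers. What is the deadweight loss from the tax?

Deadweight loss = 300/11

Pre-tax equilibrium: P* = 314/11, Q* = 865/11.
Tax on sellers shifts supply to S = -7 + 3(P − 5) = -22 + 3P.
307 - 8P = -22 + 3P gives buyer price Pb = 329/11; sellers receive Ps = 329/11 − 5 = 274/11.
New quantity: Q = 307 − 8(329/11) = 745/11.
DWL = ½ × 5 × (865/11 − 745/11) = 300/11.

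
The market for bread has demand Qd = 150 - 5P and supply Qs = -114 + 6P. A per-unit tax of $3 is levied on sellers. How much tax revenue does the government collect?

Pre-tax equilibrium: P* = 24, Q* = 30.
Tax on sellers shifts supply to Qs = -114 + 6(P − 3) = -132 + 6P.
150 - 5P = -132 + 6P gives buyer price Pb = 282/11; sellers receive Ps = 282/11 − 3 = 249/11.
New quantity: Q = 150 − 5(282/11) = 240/11.
Revenue = 3 × 240/11 = 720/11.

Tax revenue = 720/11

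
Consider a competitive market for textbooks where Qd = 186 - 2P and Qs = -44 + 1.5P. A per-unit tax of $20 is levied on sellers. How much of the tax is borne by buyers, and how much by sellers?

Pre-tax equilibrium: P* = 460/7, Q* = 382/7.
Tax on sellers shifts supply to Qs = -44 + 1.5(P − 20) = -74 + 1.5P.
186 - 2P = -74 + 1.5P gives buyer price Pb = 520/7; sellers receive Ps = 520/7 − 20 = 380/7.
New quantity: Q = 186 − 2(520/7) = 262/7.
Buyer burden = 520/7 − 460/7 = 60/7; seller burden = 460/7 − 380/7 = 80/7.

Buyers bear 60/7, sellers bear 80/7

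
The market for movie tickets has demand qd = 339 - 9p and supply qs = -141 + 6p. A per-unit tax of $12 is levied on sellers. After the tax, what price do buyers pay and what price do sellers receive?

Buyers pay $36.8, sellers receive $24.8

Pre-tax equilibrium: p* = 32, q* = 51.
Tax on sellers shifts supply to qs = -141 + 6(p − 12) = -213 + 6p.
339 - 9p = -213 + 6p gives buyer price pb = 36.8; sellers receive ps = 36.8 − 12 = 24.8.
New quantity: q = 339 − 9(36.8) = 7.8.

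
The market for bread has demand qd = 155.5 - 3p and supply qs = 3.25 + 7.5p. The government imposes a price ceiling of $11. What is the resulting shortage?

Equilibrium price would be p* = 14.5, so the ceiling at 11 binds.
At p = 11: qd = 155.5 − 3(11) = 122.5, qs = 3.25 + 7.5(11) = 85.75.
Shortage = 122.5 − 85.75 = 36.75.

Shortage = 36.75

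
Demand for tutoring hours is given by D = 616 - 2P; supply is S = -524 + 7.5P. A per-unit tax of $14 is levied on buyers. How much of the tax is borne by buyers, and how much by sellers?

Pre-tax equilibrium: P* = 120, Q* = 376.
Tax on buyers shifts demand to D = 616 − 2(P + 14) = 588 - 2P.
588 - 2P = -524 + 7.5P gives seller price Ps = 2224/19; buyers pay Pb = 2224/19 + 14 = 2490/19.
New quantity: Q = 616 − 2(2490/19) = 6724/19.
Buyer burden = 2490/19 − 120 = 210/19; seller burden = 120 − 2224/19 = 56/19.

Buyers bear 210/19, sellers bear 56/19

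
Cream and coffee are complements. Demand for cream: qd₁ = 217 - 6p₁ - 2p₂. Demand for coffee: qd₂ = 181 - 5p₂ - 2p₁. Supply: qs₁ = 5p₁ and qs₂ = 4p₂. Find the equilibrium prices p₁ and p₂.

p₁ = 1591/95, p₂ = 1557/95

Market 1: 217 - 6p₁ - 2p₂ = 5p₁ → 11p₁ + 2p₂ = 217.
Market 2: 9p₂ + 2p₁ = 181.
Eliminating p₂: 9×(1) − 2×(2) gives 95p₁ = 1591, so p₁ = 1591/95.
Back-substitute into (2): p₂ = (181 − 2×1591/95) / 9 = 1557/95.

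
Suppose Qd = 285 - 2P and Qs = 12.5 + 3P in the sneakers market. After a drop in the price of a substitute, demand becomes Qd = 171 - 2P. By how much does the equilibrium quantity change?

ΔQ = -68.4

Original equilibrium: P* = 54.5, Q* = 176.
New equilibrium: 171 - 2P = 12.5 + 3P, so 158.5 = 5P and P' = 31.7; Q' = 171 − 2(31.7) = 107.6.
Change in quantity: 107.6 − 176 = -68.4.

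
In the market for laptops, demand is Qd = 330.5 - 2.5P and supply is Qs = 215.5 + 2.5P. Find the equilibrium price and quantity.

P* = 23, Q* = 273

Set Qd = Qs: 330.5 - 2.5P = 215.5 + 2.5P.
115 = 5P, so P* = 23.
Q* = 330.5 − 2.5(23) = 273.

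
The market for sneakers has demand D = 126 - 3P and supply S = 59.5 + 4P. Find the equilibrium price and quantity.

P* = 9.5, Q* = 97.5

Set D = S: 126 - 3P = 59.5 + 4P.
66.5 = 7P, so P* = 9.5.
Q* = 126 − 3(9.5) = 97.5.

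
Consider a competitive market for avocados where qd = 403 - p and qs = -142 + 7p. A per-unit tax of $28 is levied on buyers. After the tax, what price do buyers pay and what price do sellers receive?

Buyers pay $92.625, sellers receive $64.625

Pre-tax equilibrium: p* = 68.125, q* = 334.875.
Tax on buyers shifts demand to qd = 403 − 1(p + 28) = 375 - p.
375 - p = -142 + 7p gives seller price ps = 64.625; buyers pay pb = 64.625 + 28 = 92.625.
New quantity: q = 403 − 1(92.625) = 310.375.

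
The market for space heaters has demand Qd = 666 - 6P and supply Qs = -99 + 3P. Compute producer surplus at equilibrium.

Producer surplus = 4056

Equilibrium: 666 - 6P = -99 + 3P gives P* = 85, Q* = 156.
Supply starts at P = 33 (where Qs = 0).
PS = ½(85 − 33)(156) = 4056.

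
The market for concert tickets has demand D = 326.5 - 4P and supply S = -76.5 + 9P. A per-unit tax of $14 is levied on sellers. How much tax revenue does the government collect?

Tax revenue = 29799/13

Pre-tax equilibrium: P* = 31, Q* = 202.5.
Tax on sellers shifts supply to S = -76.5 + 9(P − 14) = -202.5 + 9P.
326.5 - 4P = -202.5 + 9P gives buyer price Pb = 529/13; sellers receive Ps = 529/13 − 14 = 347/13.
New quantity: Q = 326.5 − 4(529/13) = 4257/26.
Revenue = 14 × 4257/26 = 29799/13.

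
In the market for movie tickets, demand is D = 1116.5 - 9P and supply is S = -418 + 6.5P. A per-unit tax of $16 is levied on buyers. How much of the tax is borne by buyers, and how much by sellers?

Buyers bear 208/31, sellers bear 288/31

Pre-tax equilibrium: P* = 99, Q* = 225.5.
Tax on buyers shifts demand to D = 1116.5 − 9(P + 16) = 972.5 - 9P.
972.5 - 9P = -418 + 6.5P gives seller price Ps = 2781/31; buyers pay Pb = 2781/31 + 16 = 3277/31.
New quantity: Q = 1116.5 − 9(3277/31) = 10237/62.
Buyer burden = 3277/31 − 99 = 208/31; seller burden = 99 − 2781/31 = 288/31.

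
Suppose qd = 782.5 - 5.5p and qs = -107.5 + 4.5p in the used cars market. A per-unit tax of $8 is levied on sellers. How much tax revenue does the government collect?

Pre-tax equilibrium: p* = 89, q* = 293.
Tax on sellers shifts supply to qs = -107.5 + 4.5(p − 8) = -143.5 + 4.5p.
782.5 - 5.5p = -143.5 + 4.5p gives buyer price pb = 92.6; sellers receive ps = 92.6 − 8 = 84.6.
New quantity: q = 782.5 − 5.5(92.6) = 273.2.
Revenue = 8 × 273.2 = 2185.6.

Tax revenue = 2185.6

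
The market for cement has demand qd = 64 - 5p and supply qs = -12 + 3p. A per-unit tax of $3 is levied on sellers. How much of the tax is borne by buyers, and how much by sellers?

Buyers bear $1.125, sellers bear $1.875

Pre-tax equilibrium: p* = 9.5, q* = 16.5.
Tax on sellers shifts supply to qs = -12 + 3(p − 3) = -21 + 3p.
64 - 5p = -21 + 3p gives buyer price pb = 10.625; sellers receive ps = 10.625 − 3 = 7.625.
New quantity: q = 64 − 5(10.625) = 10.875.
Buyer burden = 10.625 − 9.5 = 1.125; seller burden = 9.5 − 7.625 = 1.875.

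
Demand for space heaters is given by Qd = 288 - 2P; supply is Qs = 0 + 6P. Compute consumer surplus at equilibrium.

Consumer surplus = 11664

Equilibrium: 288 - 2P = 0 + 6P gives P* = 36, Q* = 216.
Demand choke price (Qd = 0): P = 144.
CS = ½(144 − 36)(216) = 11664.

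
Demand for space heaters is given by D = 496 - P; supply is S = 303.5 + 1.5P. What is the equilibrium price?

Set D = S: 496 - P = 303.5 + 1.5P.
192.5 = 2.5P, so P* = 77.
Q* = 496 − 1(77) = 419.

P* = 77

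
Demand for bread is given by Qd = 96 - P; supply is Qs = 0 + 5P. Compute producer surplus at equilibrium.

Producer surplus = 640

Equilibrium: 96 - P = 0 + 5P gives P* = 16, Q* = 80.
Supply starts at P = 0 (where Qs = 0).
PS = ½(16 − 0)(80) = 640.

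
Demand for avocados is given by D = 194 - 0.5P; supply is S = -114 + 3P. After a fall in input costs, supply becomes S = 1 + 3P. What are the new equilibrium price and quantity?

P' = 386/7, Q' = 1165/7

Original equilibrium: P* = 88, Q* = 150.
New equilibrium: 194 - 0.5P = 1 + 3P, so 193 = 3.5P and P' = 386/7; Q' = 194 − 0.5(386/7) = 1165/7.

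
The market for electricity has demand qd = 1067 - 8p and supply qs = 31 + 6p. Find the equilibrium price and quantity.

Set qd = qs: 1067 - 8p = 31 + 6p.
1036 = 14p, so p* = 74.
q* = 1067 − 8(74) = 475.

p* = 74, q* = 475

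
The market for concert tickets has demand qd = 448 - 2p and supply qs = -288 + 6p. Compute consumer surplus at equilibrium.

Consumer surplus = 17424

Equilibrium: 448 - 2p = -288 + 6p gives p* = 92, q* = 264.
Demand choke price (qd = 0): p = 224.
CS = ½(224 − 92)(264) = 17424.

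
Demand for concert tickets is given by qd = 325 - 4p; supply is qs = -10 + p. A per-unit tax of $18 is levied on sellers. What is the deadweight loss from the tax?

Pre-tax equilibrium: p* = 67, q* = 57.
Tax on sellers shifts supply to qs = -10 + 1(p − 18) = -28 + p.
325 - 4p = -28 + p gives buyer price pb = 70.6; sellers receive ps = 70.6 − 18 = 52.6.
New quantity: q = 325 − 4(70.6) = 42.6.
DWL = ½ × 18 × (57 − 42.6) = 129.6.

Deadweight loss = 129.6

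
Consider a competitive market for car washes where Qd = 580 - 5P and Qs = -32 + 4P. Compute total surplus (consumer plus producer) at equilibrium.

Total surplus = 12960

Equilibrium: 580 - 5P = -32 + 4P gives P* = 68, Q* = 240.
Demand choke price: P = 116; supply starts at P = 8.
CS = ½(116 − 68)(240) = 5760; PS = ½(68 − 8)(240) = 7200.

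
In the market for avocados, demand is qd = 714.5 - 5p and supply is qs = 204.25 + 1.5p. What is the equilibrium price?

p* = 78.5

Set qd = qs: 714.5 - 5p = 204.25 + 1.5p.
510.25 = 6.5p, so p* = 78.5.
q* = 714.5 − 5(78.5) = 322.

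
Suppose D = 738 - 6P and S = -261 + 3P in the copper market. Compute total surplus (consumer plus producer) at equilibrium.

Equilibrium: 738 - 6P = -261 + 3P gives P* = 111, Q* = 72.
Demand choke price: P = 123; supply starts at P = 87.
CS = ½(123 − 111)(72) = 432; PS = ½(111 − 87)(72) = 864.

Total surplus = 1296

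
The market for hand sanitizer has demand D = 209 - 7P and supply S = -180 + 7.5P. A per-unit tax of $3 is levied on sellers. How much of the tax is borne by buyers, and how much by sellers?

Buyers bear 45/29, sellers bear 42/29

Pre-tax equilibrium: P* = 778/29, Q* = 615/29.
Tax on sellers shifts supply to S = -180 + 7.5(P − 3) = -202.5 + 7.5P.
209 - 7P = -202.5 + 7.5P gives buyer price Pb = 823/29; sellers receive Ps = 823/29 − 3 = 736/29.
New quantity: Q = 209 − 7(823/29) = 300/29.
Buyer burden = 823/29 − 778/29 = 45/29; seller burden = 778/29 − 736/29 = 42/29.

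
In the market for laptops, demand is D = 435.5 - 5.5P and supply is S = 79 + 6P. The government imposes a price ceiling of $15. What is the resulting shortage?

Equilibrium price would be P* = 31, so the ceiling at 15 binds.
At P = 15: D = 435.5 − 5.5(15) = 353, S = 79 + 6(15) = 169.
Shortage = 353 − 169 = 184.

Shortage = 184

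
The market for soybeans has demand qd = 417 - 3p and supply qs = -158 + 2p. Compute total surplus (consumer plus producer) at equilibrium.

Equilibrium: 417 - 3p = -158 + 2p gives p* = 115, q* = 72.
Demand choke price: p = 139; supply starts at p = 79.
CS = ½(139 − 115)(72) = 864; PS = ½(115 − 79)(72) = 1296.

Total surplus = 2160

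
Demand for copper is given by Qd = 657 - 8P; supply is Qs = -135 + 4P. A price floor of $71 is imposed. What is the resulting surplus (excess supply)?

Equilibrium price would be P* = 66, so the floor at 71 binds.
At P = 71: Qd = 89, Qs = 149.
Surplus = 149 − 89 = 60.

Surplus = 60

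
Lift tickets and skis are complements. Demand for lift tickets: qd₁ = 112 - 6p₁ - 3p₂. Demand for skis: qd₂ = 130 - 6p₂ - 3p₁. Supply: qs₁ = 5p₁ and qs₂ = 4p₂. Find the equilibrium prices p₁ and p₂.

Market 1: 112 - 6p₁ - 3p₂ = 5p₁ → 11p₁ + 3p₂ = 112.
Market 2: 10p₂ + 3p₁ = 130.
Eliminating p₂: 10×(1) − 3×(2) gives 101p₁ = 730, so p₁ = 730/101.
Back-substitute into (2): p₂ = (130 − 3×730/101) / 10 = 1094/101.

p₁ = 730/101, p₂ = 1094/101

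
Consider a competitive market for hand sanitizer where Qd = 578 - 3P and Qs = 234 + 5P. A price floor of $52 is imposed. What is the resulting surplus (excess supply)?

Surplus = 72

Equilibrium price would be P* = 43, so the floor at 52 binds.
At P = 52: Qd = 422, Qs = 494.
Surplus = 494 − 422 = 72.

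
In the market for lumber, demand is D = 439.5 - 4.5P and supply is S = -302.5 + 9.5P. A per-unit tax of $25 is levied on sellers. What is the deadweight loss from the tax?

Deadweight loss = 106875/112

Pre-tax equilibrium: P* = 53, Q* = 201.
Tax on sellers shifts supply to S = -302.5 + 9.5(P − 25) = -540 + 9.5P.
439.5 - 4.5P = -540 + 9.5P gives buyer price Pb = 1959/28; sellers receive Ps = 1959/28 − 25 = 1259/28.
New quantity: Q = 439.5 − 4.5(1959/28) = 6981/56.
DWL = ½ × 25 × (201 − 6981/56) = 106875/112.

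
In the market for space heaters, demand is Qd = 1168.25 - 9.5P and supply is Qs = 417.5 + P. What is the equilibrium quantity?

Set Qd = Qs: 1168.25 - 9.5P = 417.5 + P.
750.75 = 10.5P, so P* = 71.5.
Q* = 1168.25 − 9.5(71.5) = 489.

Q* = 489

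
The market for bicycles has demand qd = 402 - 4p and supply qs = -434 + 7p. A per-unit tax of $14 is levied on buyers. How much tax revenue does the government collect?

Pre-tax equilibrium: p* = 76, q* = 98.
Tax on buyers shifts demand to qd = 402 − 4(p + 14) = 346 - 4p.
346 - 4p = -434 + 7p gives seller price ps = 780/11; buyers pay pb = 780/11 + 14 = 934/11.
New quantity: q = 402 − 4(934/11) = 686/11.
Revenue = 14 × 686/11 = 9604/11.

Tax revenue = 9604/11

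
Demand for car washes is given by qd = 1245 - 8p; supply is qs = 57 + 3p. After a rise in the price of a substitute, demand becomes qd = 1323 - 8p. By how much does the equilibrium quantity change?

Δq = 234/11

Original equilibrium: p* = 108, q* = 381.
New equilibrium: 1323 - 8p = 57 + 3p, so 1266 = 11p and p' = 1266/11; q' = 1323 − 8(1266/11) = 4425/11.
Change in quantity: 4425/11 − 381 = 234/11.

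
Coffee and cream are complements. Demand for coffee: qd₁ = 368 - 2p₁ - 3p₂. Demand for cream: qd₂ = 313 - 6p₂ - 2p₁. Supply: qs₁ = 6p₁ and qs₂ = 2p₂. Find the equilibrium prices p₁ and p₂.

Market 1: 368 - 2p₁ - 3p₂ = 6p₁ → 8p₁ + 3p₂ = 368.
Market 2: 8p₂ + 2p₁ = 313.
Eliminating p₂: 8×(1) − 3×(2) gives 58p₁ = 2005, so p₁ = 2005/58.
Back-substitute into (2): p₂ = (313 − 2×2005/58) / 8 = 884/29.

p₁ = 2005/58, p₂ = 884/29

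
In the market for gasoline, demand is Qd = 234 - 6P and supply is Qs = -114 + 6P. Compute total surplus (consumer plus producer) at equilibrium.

Equilibrium: 234 - 6P = -114 + 6P gives P* = 29, Q* = 60.
Demand choke price: P = 39; supply starts at P = 19.
CS = ½(39 − 29)(60) = 300; PS = ½(29 − 19)(60) = 300.

Total surplus = 600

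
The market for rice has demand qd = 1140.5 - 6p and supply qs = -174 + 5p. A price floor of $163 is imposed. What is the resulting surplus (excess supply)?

Equilibrium price would be p* = 119.5, so the floor at 163 binds.
At p = 163: qd = 162.5, qs = 641.
Surplus = 641 − 162.5 = 478.5.

Surplus = 478.5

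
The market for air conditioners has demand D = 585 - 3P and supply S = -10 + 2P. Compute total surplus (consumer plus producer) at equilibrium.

Total surplus = 21660

Equilibrium: 585 - 3P = -10 + 2P gives P* = 119, Q* = 228.
Demand choke price: P = 195; supply starts at P = 5.
CS = ½(195 − 119)(228) = 8664; PS = ½(119 − 5)(228) = 12996.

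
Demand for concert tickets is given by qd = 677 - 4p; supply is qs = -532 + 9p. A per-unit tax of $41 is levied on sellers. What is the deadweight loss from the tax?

Pre-tax equilibrium: p* = 93, q* = 305.
Tax on sellers shifts supply to qs = -532 + 9(p − 41) = -901 + 9p.
677 - 4p = -901 + 9p gives buyer price pb = 1578/13; sellers receive ps = 1578/13 − 41 = 1045/13.
New quantity: q = 677 − 4(1578/13) = 2489/13.
DWL = ½ × 41 × (305 − 2489/13) = 30258/13.

Deadweight loss = 30258/13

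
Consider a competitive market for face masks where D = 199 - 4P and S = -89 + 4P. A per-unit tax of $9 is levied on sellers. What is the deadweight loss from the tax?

Pre-tax equilibrium: P* = 36, Q* = 55.
Tax on sellers shifts supply to S = -89 + 4(P − 9) = -125 + 4P.
199 - 4P = -125 + 4P gives buyer price Pb = 40.5; sellers receive Ps = 40.5 − 9 = 31.5.
New quantity: Q = 199 − 4(40.5) = 37.
DWL = ½ × 9 × (55 − 37) = 81.

Deadweight loss = 81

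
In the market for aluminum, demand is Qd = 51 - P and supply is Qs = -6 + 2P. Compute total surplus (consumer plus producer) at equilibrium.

Equilibrium: 51 - P = -6 + 2P gives P* = 19, Q* = 32.
Demand choke price: P = 51; supply starts at P = 3.
CS = ½(51 − 19)(32) = 512; PS = ½(19 − 3)(32) = 256.

Total surplus = 768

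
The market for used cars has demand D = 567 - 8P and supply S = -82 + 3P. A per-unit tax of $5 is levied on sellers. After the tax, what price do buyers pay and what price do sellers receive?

Pre-tax equilibrium: P* = 59, Q* = 95.
Tax on sellers shifts supply to S = -82 + 3(P − 5) = -97 + 3P.
567 - 8P = -97 + 3P gives buyer price Pb = 664/11; sellers receive Ps = 664/11 − 5 = 609/11.
New quantity: Q = 567 − 8(664/11) = 925/11.

Buyers pay 664/11, sellers receive 609/11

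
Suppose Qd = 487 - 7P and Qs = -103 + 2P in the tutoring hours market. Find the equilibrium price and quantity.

P* = 590/9, Q* = 253/9

Set Qd = Qs: 487 - 7P = -103 + 2P.
590 = 9P, so P* = 590/9.
Q* = 487 − 7(590/9) = 253/9.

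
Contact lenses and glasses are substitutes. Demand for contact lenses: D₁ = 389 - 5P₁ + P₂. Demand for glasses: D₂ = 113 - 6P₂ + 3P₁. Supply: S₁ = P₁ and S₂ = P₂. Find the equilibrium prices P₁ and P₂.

Market 1: 389 - 5P₁ + P₂ = P₁ → 6P₁ - P₂ = 389.
Market 2: 7P₂ - 3P₁ = 113.
Eliminating P₂: 7×(1) + 1×(2) gives 39P₁ = 2836, so P₁ = 2836/39.
Back-substitute into (2): P₂ = (113 + 3×2836/39) / 7 = 615/13.

P₁ = 2836/39, P₂ = 615/13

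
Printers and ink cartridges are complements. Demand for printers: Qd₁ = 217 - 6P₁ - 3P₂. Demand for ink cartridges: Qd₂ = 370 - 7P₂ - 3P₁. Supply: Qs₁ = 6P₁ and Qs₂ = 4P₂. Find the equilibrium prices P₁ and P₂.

Market 1: 217 - 6P₁ - 3P₂ = 6P₁ → 12P₁ + 3P₂ = 217.
Market 2: 11P₂ + 3P₁ = 370.
Eliminating P₂: 11×(1) − 3×(2) gives 123P₁ = 1277, so P₁ = 1277/123.
Back-substitute into (2): P₂ = (370 − 3×1277/123) / 11 = 1263/41.

P₁ = 1277/123, P₂ = 1263/41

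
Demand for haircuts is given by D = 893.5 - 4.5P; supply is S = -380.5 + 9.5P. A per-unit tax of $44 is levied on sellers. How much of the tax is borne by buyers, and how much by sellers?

Pre-tax equilibrium: P* = 91, Q* = 484.
Tax on sellers shifts supply to S = -380.5 + 9.5(P − 44) = -798.5 + 9.5P.
893.5 - 4.5P = -798.5 + 9.5P gives buyer price Pb = 846/7; sellers receive Ps = 846/7 − 44 = 538/7.
New quantity: Q = 893.5 − 4.5(846/7) = 4895/14.
Buyer burden = 846/7 − 91 = 209/7; seller burden = 91 − 538/7 = 99/7.

Buyers bear 209/7, sellers bear 99/7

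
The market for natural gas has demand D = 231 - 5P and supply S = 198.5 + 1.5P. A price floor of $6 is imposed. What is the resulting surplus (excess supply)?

Equilibrium price would be P* = 5, so the floor at 6 binds.
At P = 6: D = 201, S = 207.5.
Surplus = 207.5 − 201 = 6.5.

Surplus = 6.5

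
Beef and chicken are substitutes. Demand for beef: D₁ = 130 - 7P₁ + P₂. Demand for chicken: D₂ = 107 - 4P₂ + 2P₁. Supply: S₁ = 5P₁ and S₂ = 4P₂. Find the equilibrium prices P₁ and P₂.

Market 1: 130 - 7P₁ + P₂ = 5P₁ → 12P₁ - P₂ = 130.
Market 2: 8P₂ - 2P₁ = 107.
Eliminating P₂: 8×(1) + 1×(2) gives 94P₁ = 1147, so P₁ = 1147/94.
Back-substitute into (2): P₂ = (107 + 2×1147/94) / 8 = 772/47.

P₁ = 1147/94, P₂ = 772/47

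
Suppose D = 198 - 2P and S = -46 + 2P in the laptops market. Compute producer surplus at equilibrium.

Producer surplus = 1444

Equilibrium: 198 - 2P = -46 + 2P gives P* = 61, Q* = 76.
Supply starts at P = 23 (where S = 0).
PS = ½(61 − 23)(76) = 1444.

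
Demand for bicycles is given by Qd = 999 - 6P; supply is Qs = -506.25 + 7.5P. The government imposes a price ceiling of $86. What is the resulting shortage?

Equilibrium price would be P* = 111.5, so the ceiling at 86 binds.
At P = 86: Qd = 999 − 6(86) = 483, Qs = -506.25 + 7.5(86) = 138.75.
Shortage = 483 − 138.75 = 344.25.

Shortage = 344.25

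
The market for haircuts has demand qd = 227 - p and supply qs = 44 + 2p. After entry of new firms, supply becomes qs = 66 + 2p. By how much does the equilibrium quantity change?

Original equilibrium: p* = 61, q* = 166.
New equilibrium: 227 - p = 66 + 2p, so 161 = 3p and p' = 161/3; q' = 227 − 1(161/3) = 520/3.
Change in quantity: 520/3 − 166 = 22/3.

Δq = 22/3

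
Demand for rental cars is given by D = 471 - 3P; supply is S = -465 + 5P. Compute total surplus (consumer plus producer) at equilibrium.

Equilibrium: 471 - 3P = -465 + 5P gives P* = 117, Q* = 120.
Demand choke price: P = 157; supply starts at P = 93.
CS = ½(157 − 117)(120) = 2400; PS = ½(117 − 93)(120) = 1440.

Total surplus = 3840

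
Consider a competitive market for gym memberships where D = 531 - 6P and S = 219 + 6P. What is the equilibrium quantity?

Q* = 375

Set D = S: 531 - 6P = 219 + 6P.
312 = 12P, so P* = 26.
Q* = 531 − 6(26) = 375.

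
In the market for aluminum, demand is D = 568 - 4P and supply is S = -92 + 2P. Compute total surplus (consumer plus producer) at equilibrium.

Equilibrium: 568 - 4P = -92 + 2P gives P* = 110, Q* = 128.
Demand choke price: P = 142; supply starts at P = 46.
CS = ½(142 − 110)(128) = 2048; PS = ½(110 − 46)(128) = 4096.

Total surplus = 6144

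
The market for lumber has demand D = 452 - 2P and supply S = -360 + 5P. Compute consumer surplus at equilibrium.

Equilibrium: 452 - 2P = -360 + 5P gives P* = 116, Q* = 220.
Demand choke price (D = 0): P = 226.
CS = ½(226 − 116)(220) = 12100.

Consumer surplus = 12100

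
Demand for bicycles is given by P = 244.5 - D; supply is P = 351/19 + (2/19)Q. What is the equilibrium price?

Set the two price expressions equal: 244.5 - Q = 351/19 + (2/19)Q.
8589/38 = (21/19)Q, so Q* = 204.5.
P* = 244.5 − (1)(204.5) = 40.

P* = 40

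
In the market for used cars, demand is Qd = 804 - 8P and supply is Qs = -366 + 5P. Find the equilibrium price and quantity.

P* = 90, Q* = 84

Set Qd = Qs: 804 - 8P = -366 + 5P.
1170 = 13P, so P* = 90.
Q* = 804 − 8(90) = 84.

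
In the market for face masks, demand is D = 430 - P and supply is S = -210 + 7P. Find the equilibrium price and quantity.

P* = 80, Q* = 350

Set D = S: 430 - P = -210 + 7P.
640 = 8P, so P* = 80.
Q* = 430 − 1(80) = 350.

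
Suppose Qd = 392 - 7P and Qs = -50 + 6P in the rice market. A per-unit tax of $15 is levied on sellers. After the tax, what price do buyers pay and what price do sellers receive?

Pre-tax equilibrium: P* = 34, Q* = 154.
Tax on sellers shifts supply to Qs = -50 + 6(P − 15) = -140 + 6P.
392 - 7P = -140 + 6P gives buyer price Pb = 532/13; sellers receive Ps = 532/13 − 15 = 337/13.
New quantity: Q = 392 − 7(532/13) = 1372/13.

Buyers pay 532/13, sellers receive 337/13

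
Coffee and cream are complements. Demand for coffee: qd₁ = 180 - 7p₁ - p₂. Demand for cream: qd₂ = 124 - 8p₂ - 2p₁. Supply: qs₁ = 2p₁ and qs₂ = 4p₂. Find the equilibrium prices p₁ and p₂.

p₁ = 1018/53, p₂ = 378/53

Market 1: 180 - 7p₁ - p₂ = 2p₁ → 9p₁ + p₂ = 180.
Market 2: 12p₂ + 2p₁ = 124.
Eliminating p₂: 12×(1) − 1×(2) gives 106p₁ = 2036, so p₁ = 1018/53.
Back-substitute into (2): p₂ = (124 − 2×1018/53) / 12 = 378/53.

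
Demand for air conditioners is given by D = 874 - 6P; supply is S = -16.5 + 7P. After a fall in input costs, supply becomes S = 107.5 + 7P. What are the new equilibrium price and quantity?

Original equilibrium: P* = 68.5, Q* = 463.
New equilibrium: 874 - 6P = 107.5 + 7P, so 766.5 = 13P and P' = 1533/26; Q' = 874 − 6(1533/26) = 6763/13.

P' = 1533/26, Q' = 6763/13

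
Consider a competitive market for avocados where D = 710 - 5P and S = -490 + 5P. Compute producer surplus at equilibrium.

Producer surplus = 1210

Equilibrium: 710 - 5P = -490 + 5P gives P* = 120, Q* = 110.
Supply starts at P = 98 (where S = 0).
PS = ½(120 − 98)(110) = 1210.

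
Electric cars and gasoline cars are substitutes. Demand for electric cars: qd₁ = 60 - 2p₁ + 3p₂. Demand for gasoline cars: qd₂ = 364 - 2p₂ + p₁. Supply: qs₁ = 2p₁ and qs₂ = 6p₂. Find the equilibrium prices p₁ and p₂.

p₁ = 1572/29, p₂ = 1516/29

Market 1: 60 - 2p₁ + 3p₂ = 2p₁ → 4p₁ - 3p₂ = 60.
Market 2: 8p₂ - p₁ = 364.
Eliminating p₂: 8×(1) + 3×(2) gives 29p₁ = 1572, so p₁ = 1572/29.
Back-substitute into (2): p₂ = (364 + 1×1572/29) / 8 = 1516/29.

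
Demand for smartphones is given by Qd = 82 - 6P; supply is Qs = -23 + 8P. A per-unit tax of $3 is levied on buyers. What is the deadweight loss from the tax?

Pre-tax equilibrium: P* = 7.5, Q* = 37.
Tax on buyers shifts demand to Qd = 82 − 6(P + 3) = 64 - 6P.
64 - 6P = -23 + 8P gives seller price Ps = 87/14; buyers pay Pb = 87/14 + 3 = 129/14.
New quantity: Q = 82 − 6(129/14) = 187/7.
DWL = ½ × 3 × (37 − 187/7) = 108/7.

Deadweight loss = 108/7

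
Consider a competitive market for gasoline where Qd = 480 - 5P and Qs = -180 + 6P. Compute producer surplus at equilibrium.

Equilibrium: 480 - 5P = -180 + 6P gives P* = 60, Q* = 180.
Supply starts at P = 30 (where Qs = 0).
PS = ½(60 − 30)(180) = 2700.

Producer surplus = 2700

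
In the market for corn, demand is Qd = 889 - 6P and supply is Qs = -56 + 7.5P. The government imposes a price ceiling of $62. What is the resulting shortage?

Shortage = 108

Equilibrium price would be P* = 70, so the ceiling at 62 binds.
At P = 62: Qd = 889 − 6(62) = 517, Qs = -56 + 7.5(62) = 409.
Shortage = 517 − 409 = 108.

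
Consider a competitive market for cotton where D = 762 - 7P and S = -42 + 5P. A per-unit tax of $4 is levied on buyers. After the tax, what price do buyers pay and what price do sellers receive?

Buyers pay 206/3, sellers receive 194/3

Pre-tax equilibrium: P* = 67, Q* = 293.
Tax on buyers shifts demand to D = 762 − 7(P + 4) = 734 - 7P.
734 - 7P = -42 + 5P gives seller price Ps = 194/3; buyers pay Pb = 194/3 + 4 = 206/3.
New quantity: Q = 762 − 7(206/3) = 844/3.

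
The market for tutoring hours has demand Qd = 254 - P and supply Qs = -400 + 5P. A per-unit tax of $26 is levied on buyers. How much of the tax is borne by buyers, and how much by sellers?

Pre-tax equilibrium: P* = 109, Q* = 145.
Tax on buyers shifts demand to Qd = 254 − 1(P + 26) = 228 - P.
228 - P = -400 + 5P gives seller price Ps = 314/3; buyers pay Pb = 314/3 + 26 = 392/3.
New quantity: Q = 254 − 1(392/3) = 370/3.
Buyer burden = 392/3 − 109 = 65/3; seller burden = 109 − 314/3 = 13/3.

Buyers bear 65/3, sellers bear 13/3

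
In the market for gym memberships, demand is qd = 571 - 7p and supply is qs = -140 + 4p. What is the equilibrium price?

Set qd = qs: 571 - 7p = -140 + 4p.
711 = 11p, so p* = 711/11.
q* = 571 − 7(711/11) = 1304/11.

p* = 711/11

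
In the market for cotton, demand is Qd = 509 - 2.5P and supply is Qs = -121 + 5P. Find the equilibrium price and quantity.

Set Qd = Qs: 509 - 2.5P = -121 + 5P.
630 = 7.5P, so P* = 84.
Q* = 509 − 2.5(84) = 299.

P* = 84, Q* = 299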